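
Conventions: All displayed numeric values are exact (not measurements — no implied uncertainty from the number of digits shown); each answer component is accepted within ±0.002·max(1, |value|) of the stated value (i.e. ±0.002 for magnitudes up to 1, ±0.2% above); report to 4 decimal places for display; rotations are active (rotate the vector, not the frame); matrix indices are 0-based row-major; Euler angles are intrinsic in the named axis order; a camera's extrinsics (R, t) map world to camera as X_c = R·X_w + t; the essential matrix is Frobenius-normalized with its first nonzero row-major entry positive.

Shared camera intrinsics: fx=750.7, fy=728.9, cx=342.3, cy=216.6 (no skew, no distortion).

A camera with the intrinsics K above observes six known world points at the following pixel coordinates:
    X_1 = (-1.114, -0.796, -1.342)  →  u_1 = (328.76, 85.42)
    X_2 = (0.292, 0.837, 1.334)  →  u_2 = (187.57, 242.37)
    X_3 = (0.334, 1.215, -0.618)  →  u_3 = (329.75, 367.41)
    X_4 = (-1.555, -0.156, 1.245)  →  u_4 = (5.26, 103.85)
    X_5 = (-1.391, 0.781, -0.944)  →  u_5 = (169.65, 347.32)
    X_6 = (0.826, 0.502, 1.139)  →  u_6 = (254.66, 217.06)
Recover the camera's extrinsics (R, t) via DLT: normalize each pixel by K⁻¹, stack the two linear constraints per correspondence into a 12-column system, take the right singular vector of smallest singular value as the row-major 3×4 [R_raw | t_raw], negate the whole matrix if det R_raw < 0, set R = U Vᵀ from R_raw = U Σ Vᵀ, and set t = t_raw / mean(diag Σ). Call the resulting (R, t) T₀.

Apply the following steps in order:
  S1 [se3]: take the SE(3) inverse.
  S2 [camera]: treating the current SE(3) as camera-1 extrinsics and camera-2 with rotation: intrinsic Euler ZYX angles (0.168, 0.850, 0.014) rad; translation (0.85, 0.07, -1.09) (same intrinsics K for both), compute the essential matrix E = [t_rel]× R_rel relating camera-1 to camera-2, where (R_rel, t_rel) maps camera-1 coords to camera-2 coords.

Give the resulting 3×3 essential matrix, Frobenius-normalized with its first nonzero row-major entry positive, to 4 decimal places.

matrix = [0.0813 0.3301 -0.1556; -0.3717 0.2484 0.5451; -0.0766 -0.5727 0.1714]

source (pnp_recover): camera pose = R=[0.6725 -0.2458 -0.6981; 0.0613 0.9585 -0.2785; 0.7376 0.1445 0.6596], t=(-0.4500, -0.2101, 5.5303)
after S1 (invert_se3): R=[0.6725 0.0613 0.7376; -0.2458 0.9585 0.1445; -0.6981 -0.2785 0.6596], t=(-3.7634, -0.7082, -4.0207)
after S2 (essential): [0.0813 0.3301 -0.1556; -0.3717 0.2484 0.5451; -0.0766 -0.5727 0.1714]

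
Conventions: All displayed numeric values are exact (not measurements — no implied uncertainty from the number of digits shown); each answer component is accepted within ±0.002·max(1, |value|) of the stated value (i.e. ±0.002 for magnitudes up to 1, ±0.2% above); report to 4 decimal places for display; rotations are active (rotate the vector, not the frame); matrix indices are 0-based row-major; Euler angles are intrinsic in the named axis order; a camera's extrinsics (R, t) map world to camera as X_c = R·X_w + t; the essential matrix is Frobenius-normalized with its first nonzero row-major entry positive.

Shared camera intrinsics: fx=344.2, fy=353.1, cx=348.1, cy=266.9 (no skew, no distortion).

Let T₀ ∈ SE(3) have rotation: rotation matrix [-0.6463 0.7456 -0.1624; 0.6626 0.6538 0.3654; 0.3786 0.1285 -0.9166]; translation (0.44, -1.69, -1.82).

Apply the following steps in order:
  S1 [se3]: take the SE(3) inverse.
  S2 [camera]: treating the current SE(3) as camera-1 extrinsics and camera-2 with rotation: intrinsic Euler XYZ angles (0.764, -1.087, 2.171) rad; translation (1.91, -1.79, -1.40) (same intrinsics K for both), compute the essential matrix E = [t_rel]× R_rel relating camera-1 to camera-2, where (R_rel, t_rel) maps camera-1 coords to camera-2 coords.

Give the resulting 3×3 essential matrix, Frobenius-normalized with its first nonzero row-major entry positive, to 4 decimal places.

after S1 (invert_se3): R=[-0.6463 0.6626 0.3786; 0.7456 0.6538 0.1285; -0.1624 0.3654 -0.9166], t=(2.0932, 1.0108, -0.9793)
after S2 (essential): [0.0583 0.1097 0.1204; 0.4490 0.3095 0.4201; -0.5243 0.4063 0.2371]

matrix = [0.0583 0.1097 0.1204; 0.4490 0.3095 0.4201; -0.5243 0.4063 0.2371]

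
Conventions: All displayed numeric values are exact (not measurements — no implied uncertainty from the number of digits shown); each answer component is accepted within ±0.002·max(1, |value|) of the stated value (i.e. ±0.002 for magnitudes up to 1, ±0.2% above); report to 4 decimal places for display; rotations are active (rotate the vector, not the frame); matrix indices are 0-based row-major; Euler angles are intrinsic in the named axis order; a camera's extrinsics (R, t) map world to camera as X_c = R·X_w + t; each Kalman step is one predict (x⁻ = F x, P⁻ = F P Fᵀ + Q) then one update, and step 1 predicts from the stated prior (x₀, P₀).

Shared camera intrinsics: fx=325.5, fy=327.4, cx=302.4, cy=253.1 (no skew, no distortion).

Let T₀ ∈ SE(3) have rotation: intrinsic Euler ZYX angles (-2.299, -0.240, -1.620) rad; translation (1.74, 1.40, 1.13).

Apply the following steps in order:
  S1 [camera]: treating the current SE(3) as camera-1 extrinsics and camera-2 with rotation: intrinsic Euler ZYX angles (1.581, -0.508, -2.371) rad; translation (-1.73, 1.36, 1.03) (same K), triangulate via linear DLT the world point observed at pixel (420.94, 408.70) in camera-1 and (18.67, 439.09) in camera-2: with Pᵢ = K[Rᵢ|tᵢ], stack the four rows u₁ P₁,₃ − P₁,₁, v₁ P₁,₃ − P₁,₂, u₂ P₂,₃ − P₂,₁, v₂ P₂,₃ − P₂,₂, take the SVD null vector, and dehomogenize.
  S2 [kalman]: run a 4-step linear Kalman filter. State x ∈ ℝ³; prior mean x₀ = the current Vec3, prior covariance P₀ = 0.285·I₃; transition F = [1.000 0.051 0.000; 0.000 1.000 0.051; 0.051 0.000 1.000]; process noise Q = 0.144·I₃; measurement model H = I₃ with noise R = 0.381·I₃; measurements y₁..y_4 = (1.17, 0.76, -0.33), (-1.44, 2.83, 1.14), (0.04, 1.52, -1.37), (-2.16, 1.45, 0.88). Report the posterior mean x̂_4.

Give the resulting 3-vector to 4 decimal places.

result = (-0.9432, 1.3687, 0.1469)

after S1 (triangulate): (0.9427, -1.3731, -0.5558)
after S2 (kf_track): (-0.9432, 1.3687, 0.1469)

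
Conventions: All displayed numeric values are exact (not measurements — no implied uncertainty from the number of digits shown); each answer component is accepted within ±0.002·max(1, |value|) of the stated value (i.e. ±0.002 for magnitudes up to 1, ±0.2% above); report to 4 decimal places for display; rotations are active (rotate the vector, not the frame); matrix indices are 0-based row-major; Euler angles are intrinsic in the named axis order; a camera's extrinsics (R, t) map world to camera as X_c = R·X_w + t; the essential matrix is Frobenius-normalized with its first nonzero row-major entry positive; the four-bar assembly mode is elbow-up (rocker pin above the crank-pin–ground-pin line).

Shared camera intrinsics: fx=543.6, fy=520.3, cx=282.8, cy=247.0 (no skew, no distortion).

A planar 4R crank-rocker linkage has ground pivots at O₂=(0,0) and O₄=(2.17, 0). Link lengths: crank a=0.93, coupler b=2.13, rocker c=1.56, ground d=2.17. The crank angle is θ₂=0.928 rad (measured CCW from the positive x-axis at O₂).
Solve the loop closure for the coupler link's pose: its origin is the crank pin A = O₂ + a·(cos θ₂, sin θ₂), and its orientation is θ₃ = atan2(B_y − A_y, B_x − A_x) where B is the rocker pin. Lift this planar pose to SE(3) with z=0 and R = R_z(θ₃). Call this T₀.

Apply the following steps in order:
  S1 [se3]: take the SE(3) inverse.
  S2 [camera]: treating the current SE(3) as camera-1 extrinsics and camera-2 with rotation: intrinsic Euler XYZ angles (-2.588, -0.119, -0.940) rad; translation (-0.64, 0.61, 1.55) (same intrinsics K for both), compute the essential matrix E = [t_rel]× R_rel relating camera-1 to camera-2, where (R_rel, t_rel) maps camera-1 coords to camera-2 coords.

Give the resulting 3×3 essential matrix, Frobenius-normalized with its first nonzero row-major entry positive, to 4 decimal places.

source (fourbar_fk): coupler pose = R=[0.9323 -0.3616 0.0000; 0.3616 0.9323 0.0000; 0.0000 0.0000 1.0000], t=(0.5575, 0.7444, 0.0000)
after S1 (invert_se3): R=[0.9323 0.3616 0.0000; -0.3616 0.9323 0.0000; 0.0000 0.0000 1.0000], t=(-0.7889, -0.4924, 0.0000)
after S2 (essential): [0.2651 -0.2857 0.5772; -0.5039 -0.3994 -0.0284; 0.1821 0.2405 -0.0987]

matrix = [0.2651 -0.2857 0.5772; -0.5039 -0.3994 -0.0284; 0.1821 0.2405 -0.0987]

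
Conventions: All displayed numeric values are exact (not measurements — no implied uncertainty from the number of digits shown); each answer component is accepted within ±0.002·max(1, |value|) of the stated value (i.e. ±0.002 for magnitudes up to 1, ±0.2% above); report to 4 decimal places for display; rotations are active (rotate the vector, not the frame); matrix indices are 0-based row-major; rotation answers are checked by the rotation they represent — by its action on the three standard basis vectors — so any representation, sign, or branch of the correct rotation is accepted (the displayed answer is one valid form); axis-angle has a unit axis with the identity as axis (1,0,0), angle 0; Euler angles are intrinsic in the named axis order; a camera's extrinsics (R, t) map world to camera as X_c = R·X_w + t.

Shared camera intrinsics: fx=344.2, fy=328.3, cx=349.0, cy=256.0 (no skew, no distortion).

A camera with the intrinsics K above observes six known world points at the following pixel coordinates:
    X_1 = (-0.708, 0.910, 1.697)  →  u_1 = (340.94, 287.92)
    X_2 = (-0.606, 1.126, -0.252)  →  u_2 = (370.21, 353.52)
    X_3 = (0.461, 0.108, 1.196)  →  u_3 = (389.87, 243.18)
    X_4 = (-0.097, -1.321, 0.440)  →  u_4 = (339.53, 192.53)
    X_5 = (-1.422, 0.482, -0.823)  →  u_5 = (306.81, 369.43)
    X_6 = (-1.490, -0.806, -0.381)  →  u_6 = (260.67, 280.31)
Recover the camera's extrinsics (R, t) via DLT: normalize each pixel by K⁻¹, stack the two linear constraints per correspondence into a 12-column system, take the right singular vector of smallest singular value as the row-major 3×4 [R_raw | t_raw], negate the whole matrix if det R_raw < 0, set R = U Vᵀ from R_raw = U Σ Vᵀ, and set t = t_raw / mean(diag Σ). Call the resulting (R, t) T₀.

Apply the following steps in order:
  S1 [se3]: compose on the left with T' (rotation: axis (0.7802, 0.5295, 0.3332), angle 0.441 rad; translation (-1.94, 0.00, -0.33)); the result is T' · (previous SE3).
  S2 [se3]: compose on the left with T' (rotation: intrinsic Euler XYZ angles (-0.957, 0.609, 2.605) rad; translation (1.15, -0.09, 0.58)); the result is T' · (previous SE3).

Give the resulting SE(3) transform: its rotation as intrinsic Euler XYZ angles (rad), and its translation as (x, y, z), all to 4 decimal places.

source (pnp_recover): camera pose = R=[0.9277 0.3347 -0.1656; -0.3733 0.8439 -0.3854; 0.0108 0.4193 0.9078], t=(0.4700, 0.2999, 5.0597)
after S1 (compose_se3): R=[0.9340 0.3407 0.1079; -0.1824 0.7140 -0.6759; -0.3074 0.6116 0.7290], t=(-0.2490, -1.2349, 4.3097)
after S2 (compose_se3): R=[-0.7577 -0.1897 0.6244; 0.4910 0.4646 0.7370; -0.4299 0.8650 -0.2589], t=(4.3087, 2.9424, 1.5739)

rotation (euler_xyz) = (-1.9086, 0.6743, 2.8963), translation = (4.3087, 2.9424, 1.5739)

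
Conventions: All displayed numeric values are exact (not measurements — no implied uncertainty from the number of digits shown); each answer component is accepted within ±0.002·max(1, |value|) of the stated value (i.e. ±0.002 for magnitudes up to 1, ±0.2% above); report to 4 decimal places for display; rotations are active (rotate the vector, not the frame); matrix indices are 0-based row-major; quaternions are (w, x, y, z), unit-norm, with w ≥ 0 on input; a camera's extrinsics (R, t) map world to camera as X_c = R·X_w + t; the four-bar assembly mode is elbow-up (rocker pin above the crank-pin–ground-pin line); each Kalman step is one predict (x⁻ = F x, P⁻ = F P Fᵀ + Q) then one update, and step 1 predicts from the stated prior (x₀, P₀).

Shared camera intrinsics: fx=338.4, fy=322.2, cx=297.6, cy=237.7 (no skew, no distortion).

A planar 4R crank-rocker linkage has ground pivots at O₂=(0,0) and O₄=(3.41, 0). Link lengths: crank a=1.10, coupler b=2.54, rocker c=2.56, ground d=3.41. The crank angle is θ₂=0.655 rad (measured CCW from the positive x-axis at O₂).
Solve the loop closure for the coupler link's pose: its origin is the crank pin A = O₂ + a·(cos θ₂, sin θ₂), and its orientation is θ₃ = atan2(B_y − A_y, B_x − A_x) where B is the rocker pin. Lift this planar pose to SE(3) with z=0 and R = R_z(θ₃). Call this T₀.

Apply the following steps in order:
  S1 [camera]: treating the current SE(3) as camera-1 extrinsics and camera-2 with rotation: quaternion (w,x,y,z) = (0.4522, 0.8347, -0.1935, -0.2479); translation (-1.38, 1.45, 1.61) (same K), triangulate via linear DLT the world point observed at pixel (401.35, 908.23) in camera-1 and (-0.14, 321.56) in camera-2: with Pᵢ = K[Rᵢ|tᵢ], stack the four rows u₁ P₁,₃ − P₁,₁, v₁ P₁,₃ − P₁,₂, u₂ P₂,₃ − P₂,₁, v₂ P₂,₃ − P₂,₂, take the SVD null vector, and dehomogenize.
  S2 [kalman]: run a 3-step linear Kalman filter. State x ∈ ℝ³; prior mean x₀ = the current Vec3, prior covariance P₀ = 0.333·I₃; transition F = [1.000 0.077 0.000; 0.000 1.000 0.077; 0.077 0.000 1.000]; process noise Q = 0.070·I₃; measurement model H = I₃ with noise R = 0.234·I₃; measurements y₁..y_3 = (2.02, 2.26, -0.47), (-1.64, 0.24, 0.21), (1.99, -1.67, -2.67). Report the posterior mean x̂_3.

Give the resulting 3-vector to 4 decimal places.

source (fourbar_fk): coupler pose = R=[0.7119 -0.7023 0.0000; 0.7023 0.7119 0.0000; 0.0000 0.0000 1.0000], t=(0.8724, 0.6701, 0.0000)
after S1 (triangulate): (-0.0184, 0.9446, 0.6389)
after S2 (kf_track): (0.7872, -0.1826, -1.1504)

result = (0.7872, -0.1826, -1.1504)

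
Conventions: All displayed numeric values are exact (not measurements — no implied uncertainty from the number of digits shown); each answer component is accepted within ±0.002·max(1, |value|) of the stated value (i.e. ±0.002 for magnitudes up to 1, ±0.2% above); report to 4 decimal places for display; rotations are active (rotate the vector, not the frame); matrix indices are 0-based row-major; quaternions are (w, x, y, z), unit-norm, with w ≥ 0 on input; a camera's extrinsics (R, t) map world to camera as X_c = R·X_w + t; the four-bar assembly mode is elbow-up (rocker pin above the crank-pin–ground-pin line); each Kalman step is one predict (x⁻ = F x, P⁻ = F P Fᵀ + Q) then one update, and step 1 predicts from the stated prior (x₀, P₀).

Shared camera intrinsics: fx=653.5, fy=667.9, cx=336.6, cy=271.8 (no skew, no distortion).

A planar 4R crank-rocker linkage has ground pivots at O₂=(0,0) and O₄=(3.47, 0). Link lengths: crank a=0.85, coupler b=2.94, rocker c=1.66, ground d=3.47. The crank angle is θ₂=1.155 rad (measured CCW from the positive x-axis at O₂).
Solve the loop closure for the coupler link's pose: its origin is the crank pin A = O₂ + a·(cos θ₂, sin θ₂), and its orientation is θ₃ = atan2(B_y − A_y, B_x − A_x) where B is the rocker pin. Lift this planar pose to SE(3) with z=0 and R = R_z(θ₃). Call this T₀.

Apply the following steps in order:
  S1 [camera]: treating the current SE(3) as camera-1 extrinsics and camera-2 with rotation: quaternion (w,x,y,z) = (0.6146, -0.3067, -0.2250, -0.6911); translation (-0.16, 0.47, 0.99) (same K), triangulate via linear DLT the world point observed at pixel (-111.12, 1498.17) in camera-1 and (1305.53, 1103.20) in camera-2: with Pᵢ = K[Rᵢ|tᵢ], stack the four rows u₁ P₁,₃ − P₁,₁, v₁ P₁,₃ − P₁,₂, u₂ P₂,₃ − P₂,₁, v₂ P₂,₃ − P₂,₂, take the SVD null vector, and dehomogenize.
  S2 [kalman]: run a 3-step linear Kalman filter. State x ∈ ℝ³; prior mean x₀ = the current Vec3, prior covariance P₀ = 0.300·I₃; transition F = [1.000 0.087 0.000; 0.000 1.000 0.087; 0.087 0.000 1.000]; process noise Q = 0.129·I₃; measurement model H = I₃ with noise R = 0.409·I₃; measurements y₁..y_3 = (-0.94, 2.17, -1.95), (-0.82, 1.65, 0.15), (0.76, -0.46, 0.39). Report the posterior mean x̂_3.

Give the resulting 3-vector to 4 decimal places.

source (fourbar_fk): coupler pose = R=[0.9570 -0.2900 0.0000; 0.2900 0.9570 0.0000; 0.0000 0.0000 1.0000], t=(0.3433, 0.7776, 0.0000)
after S1 (triangulate): (-0.7109, 1.8459, 1.2733)
after S2 (kf_track): (-0.0056, 0.8616, 0.0029)

result = (-0.0056, 0.8616, 0.0029)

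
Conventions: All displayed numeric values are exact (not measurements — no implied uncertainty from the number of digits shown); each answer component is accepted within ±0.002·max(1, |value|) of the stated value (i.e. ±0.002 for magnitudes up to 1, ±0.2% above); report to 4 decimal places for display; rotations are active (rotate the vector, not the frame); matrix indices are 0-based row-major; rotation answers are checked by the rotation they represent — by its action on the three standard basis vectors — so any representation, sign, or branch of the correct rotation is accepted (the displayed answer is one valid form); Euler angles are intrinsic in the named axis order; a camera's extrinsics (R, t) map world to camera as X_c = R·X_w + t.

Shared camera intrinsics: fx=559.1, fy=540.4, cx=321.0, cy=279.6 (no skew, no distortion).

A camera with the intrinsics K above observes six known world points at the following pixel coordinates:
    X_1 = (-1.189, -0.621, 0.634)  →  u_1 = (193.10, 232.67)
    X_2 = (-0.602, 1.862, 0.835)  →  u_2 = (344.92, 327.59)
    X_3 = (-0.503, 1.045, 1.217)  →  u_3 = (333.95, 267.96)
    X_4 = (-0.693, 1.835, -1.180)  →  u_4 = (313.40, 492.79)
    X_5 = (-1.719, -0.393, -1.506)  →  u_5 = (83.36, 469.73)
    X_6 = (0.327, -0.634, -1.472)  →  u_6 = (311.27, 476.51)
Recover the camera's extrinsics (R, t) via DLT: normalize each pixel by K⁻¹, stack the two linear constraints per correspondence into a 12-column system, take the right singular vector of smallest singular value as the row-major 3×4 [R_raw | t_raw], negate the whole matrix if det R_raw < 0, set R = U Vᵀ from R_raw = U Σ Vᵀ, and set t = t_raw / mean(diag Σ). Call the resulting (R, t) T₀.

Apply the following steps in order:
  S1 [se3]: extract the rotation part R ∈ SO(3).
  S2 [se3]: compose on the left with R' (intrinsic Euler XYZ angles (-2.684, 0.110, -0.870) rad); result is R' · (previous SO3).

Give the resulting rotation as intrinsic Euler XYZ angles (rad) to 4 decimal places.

source (pnp_recover): camera pose = R=[0.9235 0.3571 0.1399; -0.0670 0.5095 -0.8579; -0.3776 0.7829 0.4944], t=(0.0700, 0.3396, 4.7979)
after S1 (rot_of_se3): [0.9235 0.3571 0.1399; -0.0670 0.5095 -0.8579; -0.3776 0.7829 0.4944]
after S2 (compose_so3): [0.4995 0.7019 -0.5078; 0.4798 0.2639 0.8368; 0.7213 -0.6616 -0.2049]

rotation (euler_xyz) = (-1.8110, -0.5326, -0.9522)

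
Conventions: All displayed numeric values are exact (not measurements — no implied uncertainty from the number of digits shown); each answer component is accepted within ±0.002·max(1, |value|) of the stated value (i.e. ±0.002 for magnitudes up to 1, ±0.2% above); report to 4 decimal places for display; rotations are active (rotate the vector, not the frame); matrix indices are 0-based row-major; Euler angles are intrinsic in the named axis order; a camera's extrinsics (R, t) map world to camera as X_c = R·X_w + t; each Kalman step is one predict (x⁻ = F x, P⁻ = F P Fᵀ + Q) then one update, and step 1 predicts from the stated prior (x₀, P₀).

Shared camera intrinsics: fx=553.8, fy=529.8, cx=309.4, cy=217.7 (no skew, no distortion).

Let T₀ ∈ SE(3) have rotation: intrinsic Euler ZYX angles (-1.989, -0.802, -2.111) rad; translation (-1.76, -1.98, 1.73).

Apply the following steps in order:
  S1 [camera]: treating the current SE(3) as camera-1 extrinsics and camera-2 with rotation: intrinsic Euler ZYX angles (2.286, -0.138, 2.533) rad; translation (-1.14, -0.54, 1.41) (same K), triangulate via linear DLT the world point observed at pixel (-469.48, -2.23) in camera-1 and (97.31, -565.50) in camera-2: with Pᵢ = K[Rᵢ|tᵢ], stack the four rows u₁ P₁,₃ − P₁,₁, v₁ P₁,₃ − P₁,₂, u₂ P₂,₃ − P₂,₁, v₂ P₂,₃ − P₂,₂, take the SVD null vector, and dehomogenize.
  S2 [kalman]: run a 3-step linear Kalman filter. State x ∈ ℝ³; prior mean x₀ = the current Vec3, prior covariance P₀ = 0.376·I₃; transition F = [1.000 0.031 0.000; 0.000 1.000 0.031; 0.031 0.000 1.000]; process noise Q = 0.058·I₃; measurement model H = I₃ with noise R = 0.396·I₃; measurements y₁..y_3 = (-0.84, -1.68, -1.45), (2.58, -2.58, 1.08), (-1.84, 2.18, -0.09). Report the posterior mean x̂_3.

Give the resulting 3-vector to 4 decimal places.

after S1 (triangulate): (-1.5933, -0.3636, -0.6064)
after S2 (kf_track): (-0.4623, -0.3098, -0.1493)

result = (-0.4623, -0.3098, -0.1493)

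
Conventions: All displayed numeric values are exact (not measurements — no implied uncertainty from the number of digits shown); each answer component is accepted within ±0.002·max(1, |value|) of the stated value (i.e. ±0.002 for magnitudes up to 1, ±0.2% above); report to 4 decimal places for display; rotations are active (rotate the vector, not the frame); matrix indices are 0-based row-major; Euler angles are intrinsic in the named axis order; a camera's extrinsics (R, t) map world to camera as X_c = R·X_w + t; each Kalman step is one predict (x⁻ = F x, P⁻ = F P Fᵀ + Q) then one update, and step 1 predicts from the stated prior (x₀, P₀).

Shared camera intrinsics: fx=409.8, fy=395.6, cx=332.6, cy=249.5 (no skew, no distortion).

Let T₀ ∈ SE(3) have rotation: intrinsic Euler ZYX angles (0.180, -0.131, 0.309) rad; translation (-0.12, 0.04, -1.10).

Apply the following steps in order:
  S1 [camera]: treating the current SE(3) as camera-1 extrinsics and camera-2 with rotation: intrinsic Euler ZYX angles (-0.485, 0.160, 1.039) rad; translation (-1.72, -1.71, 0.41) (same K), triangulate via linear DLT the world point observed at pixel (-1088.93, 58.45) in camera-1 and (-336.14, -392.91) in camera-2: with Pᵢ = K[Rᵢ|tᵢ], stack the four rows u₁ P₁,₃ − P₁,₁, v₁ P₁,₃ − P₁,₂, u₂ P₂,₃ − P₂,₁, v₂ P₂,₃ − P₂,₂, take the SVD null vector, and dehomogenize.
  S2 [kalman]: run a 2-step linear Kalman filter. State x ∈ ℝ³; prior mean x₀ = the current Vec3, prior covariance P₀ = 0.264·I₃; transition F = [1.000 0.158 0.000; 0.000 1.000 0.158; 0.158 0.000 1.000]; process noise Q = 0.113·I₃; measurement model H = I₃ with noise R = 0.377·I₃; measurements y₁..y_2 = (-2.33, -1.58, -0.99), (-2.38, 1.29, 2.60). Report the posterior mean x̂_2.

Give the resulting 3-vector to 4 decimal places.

result = (-1.7888, 0.3108, 1.0807)

after S1 (triangulate): (-0.4620, 0.3935, 1.3299)
after S2 (kf_track): (-1.7888, 0.3108, 1.0807)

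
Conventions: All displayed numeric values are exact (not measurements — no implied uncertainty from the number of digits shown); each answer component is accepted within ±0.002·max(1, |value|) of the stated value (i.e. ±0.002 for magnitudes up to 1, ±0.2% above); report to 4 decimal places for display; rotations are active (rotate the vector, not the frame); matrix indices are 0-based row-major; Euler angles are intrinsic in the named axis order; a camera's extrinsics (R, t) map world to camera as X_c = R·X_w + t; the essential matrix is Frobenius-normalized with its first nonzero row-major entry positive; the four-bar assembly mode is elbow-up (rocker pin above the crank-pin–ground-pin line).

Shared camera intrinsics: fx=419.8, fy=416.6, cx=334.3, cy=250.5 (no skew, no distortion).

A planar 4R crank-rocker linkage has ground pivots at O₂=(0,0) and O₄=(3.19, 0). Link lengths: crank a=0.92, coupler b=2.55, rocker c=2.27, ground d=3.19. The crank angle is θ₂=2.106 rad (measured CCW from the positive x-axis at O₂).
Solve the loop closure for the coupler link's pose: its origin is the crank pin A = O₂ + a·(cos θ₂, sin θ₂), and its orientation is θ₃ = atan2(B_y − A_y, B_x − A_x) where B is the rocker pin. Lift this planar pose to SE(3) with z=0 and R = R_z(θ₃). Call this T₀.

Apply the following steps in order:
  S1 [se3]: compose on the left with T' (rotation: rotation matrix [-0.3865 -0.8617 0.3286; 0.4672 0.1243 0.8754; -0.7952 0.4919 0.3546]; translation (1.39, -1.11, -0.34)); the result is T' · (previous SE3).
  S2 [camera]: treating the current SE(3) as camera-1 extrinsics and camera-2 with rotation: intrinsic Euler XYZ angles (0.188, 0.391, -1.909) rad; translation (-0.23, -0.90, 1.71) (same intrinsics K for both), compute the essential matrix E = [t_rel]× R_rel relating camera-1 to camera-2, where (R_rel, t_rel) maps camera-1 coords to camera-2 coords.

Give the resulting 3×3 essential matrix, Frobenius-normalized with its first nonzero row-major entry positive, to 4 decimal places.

source (fourbar_fk): coupler pose = R=[0.9121 -0.4101 0.0000; 0.4101 0.9121 0.0000; 0.0000 0.0000 1.0000], t=(-0.4692, 0.7914, 0.0000)
after S1 (compose_se3): R=[-0.7059 -0.6275 0.3286; 0.4771 -0.0782 0.8754; -0.5235 0.7747 0.3546], t=(0.8894, -1.2309, 0.4224)
after S2 (essential): [0.6769 0.1467 0.1252; 0.0561 -0.1102 -0.4578; 0.1603 -0.1020 -0.4935]

matrix = [0.6769 0.1467 0.1252; 0.0561 -0.1102 -0.4578; 0.1603 -0.1020 -0.4935]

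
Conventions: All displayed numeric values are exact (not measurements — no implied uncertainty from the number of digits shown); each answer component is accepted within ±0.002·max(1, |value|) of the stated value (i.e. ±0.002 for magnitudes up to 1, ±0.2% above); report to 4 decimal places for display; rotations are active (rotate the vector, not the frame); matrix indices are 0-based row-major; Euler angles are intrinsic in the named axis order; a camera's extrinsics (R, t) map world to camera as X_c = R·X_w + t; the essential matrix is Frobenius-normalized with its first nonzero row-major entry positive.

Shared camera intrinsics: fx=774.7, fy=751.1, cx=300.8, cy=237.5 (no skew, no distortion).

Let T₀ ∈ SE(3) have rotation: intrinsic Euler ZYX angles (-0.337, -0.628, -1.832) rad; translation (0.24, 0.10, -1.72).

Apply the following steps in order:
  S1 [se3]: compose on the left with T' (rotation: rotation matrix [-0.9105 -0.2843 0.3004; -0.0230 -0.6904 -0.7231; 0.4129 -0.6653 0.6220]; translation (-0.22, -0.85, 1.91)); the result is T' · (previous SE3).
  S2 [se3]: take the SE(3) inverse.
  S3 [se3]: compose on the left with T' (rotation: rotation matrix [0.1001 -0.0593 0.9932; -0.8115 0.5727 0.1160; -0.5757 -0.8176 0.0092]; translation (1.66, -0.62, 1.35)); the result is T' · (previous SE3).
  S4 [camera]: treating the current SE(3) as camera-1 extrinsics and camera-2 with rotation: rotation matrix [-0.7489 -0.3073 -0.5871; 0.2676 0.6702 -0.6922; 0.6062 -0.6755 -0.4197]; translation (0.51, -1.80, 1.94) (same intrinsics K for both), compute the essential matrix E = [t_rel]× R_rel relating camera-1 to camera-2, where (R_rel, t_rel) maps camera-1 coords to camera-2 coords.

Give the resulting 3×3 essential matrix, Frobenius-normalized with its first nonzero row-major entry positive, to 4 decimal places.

matrix = [0.1255 -0.3511 0.5401; 0.2540 0.1114 -0.2741; -0.6356 0.0929 0.0679]

after S1 (compose_se3): R=[-0.4428 -0.5222 -0.7289; -0.2577 0.8527 -0.4543; 0.8588 -0.0133 -0.5121], t=(-0.9836, 0.3192, 0.8727)
after S2 (invert_se3): R=[-0.4428 -0.2577 0.8588; -0.5222 0.8527 -0.0133; -0.7289 -0.4543 -0.5121], t=(-1.1027, -0.7741, -0.1250)
after S3 (compose_se3): R=[-0.7373 -0.5276 -0.4219; -0.0243 0.6448 -0.7640; 0.6751 -0.5530 -0.4882], t=(1.4714, -0.1830, 2.6166)
after S4 (essential): [0.1255 -0.3511 0.5401; 0.2540 0.1114 -0.2741; -0.6356 0.0929 0.0679]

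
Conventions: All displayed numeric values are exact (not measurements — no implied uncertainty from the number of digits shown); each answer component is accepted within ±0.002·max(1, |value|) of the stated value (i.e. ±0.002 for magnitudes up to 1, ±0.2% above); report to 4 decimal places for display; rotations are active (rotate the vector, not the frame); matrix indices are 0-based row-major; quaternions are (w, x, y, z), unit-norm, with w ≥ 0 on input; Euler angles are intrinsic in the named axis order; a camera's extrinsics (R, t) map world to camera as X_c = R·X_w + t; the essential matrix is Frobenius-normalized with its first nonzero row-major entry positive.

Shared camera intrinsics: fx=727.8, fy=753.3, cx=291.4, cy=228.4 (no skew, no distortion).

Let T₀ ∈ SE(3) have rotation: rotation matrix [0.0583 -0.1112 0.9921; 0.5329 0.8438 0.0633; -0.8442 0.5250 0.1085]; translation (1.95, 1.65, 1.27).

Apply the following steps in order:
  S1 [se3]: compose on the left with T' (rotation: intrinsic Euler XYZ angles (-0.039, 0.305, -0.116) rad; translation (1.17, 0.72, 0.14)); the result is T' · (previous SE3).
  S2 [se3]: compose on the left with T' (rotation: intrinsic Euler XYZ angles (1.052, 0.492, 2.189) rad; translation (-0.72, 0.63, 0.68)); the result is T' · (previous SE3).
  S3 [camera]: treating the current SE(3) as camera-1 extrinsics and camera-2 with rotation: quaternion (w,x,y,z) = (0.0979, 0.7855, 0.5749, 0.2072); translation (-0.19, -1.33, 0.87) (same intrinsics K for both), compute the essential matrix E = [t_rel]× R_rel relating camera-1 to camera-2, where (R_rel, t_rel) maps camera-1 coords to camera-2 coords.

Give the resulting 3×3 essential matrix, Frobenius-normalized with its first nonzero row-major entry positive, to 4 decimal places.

after S1 (compose_se3): R=[-0.1394 0.1454 0.9795; 0.4894 0.8700 -0.0595; -0.8609 0.4710 -0.1925], t=(3.5810, 2.1545, 0.6569)
after S2 (compose_se3): R=[-0.6869 -0.4767 -0.5485; 0.3315 -0.8772 0.3472; -0.6467 0.0567 0.7606], t=(-3.7865, -0.6166, 3.3143)
after S3 (essential): [0.2236 -0.2020 0.3636; -0.2902 -0.5428 -0.3203; 0.1729 -0.3987 0.3267]

matrix = [0.2236 -0.2020 0.3636; -0.2902 -0.5428 -0.3203; 0.1729 -0.3987 0.3267]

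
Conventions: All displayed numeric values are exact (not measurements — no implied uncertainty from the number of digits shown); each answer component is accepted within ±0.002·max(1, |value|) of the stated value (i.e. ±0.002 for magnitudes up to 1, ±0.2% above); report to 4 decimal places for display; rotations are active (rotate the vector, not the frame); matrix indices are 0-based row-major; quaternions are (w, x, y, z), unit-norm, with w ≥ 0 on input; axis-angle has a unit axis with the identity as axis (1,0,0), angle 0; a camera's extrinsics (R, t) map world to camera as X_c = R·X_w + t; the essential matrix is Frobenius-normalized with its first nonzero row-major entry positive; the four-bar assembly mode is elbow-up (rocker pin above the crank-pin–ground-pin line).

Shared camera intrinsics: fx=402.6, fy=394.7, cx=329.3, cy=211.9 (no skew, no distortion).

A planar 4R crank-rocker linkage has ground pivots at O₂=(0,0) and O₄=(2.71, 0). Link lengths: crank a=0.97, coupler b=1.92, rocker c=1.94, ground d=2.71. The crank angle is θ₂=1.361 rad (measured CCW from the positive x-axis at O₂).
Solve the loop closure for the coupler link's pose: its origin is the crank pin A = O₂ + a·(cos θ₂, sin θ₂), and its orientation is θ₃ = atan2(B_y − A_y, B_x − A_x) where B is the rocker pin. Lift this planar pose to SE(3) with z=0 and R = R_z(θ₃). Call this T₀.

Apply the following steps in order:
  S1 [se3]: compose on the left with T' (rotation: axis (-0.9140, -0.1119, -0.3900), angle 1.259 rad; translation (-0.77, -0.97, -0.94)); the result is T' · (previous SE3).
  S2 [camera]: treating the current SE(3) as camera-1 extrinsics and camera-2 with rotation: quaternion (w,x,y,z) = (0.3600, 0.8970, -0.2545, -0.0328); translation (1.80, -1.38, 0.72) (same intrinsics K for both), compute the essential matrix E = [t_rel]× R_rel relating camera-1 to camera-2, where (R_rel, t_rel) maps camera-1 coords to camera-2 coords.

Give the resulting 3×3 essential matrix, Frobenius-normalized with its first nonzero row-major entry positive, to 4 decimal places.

source (fourbar_fk): coupler pose = R=[0.9019 -0.4319 0.0000; 0.4319 0.9019 0.0000; 0.0000 0.0000 1.0000], t=(0.2020, 0.9487, 0.0000)
after S1 (compose_se3): R=[0.9899 0.0162 0.1406; -0.1346 0.4142 0.9002; -0.0437 -0.9100 0.4122], t=(-0.1716, -0.7314, -1.6652)
after S2 (essential): [0.1745 0.0555 -0.4461; 0.2478 -0.3565 -0.3993; -0.0225 0.5908 -0.2643]

matrix = [0.1745 0.0555 -0.4461; 0.2478 -0.3565 -0.3993; -0.0225 0.5908 -0.2643]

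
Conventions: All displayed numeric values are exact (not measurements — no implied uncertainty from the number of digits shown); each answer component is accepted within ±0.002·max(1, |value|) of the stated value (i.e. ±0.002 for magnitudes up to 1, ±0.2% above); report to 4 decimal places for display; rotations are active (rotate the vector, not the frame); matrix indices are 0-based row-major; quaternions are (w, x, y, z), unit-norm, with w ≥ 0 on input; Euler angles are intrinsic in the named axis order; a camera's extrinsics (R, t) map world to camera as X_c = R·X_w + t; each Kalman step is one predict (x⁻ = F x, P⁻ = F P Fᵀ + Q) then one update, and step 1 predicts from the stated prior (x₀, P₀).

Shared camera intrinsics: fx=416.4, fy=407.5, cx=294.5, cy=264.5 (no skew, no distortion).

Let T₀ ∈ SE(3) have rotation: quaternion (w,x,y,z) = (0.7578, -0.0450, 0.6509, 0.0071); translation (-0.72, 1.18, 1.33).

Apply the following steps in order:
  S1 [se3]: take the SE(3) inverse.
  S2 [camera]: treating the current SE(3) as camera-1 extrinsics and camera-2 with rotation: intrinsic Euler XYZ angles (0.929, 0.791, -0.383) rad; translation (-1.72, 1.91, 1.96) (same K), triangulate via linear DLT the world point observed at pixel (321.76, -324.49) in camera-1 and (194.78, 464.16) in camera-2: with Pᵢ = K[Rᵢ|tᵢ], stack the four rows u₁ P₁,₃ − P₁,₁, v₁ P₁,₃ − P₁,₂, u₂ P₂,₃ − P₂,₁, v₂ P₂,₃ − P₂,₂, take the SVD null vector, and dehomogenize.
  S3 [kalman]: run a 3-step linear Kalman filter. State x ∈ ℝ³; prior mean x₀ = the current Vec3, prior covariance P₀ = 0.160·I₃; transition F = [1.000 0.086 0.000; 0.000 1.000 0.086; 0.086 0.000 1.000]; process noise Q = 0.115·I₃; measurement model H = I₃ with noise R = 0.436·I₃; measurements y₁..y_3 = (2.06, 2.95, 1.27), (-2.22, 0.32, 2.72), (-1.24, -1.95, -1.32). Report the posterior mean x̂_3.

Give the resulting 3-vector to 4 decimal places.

after S1 (invert_se3): R=[0.1526 -0.0478 -0.9871; -0.0693 0.9958 -0.0590; 0.9859 0.0774 0.1486], t=(1.4792, -1.1466, 0.4208)
after S2 (triangulate): (-0.3046, 0.6626, 1.3941)
after S3 (kf_track): (-0.7845, -0.0524, 0.5043)

result = (-0.7845, -0.0524, 0.5043)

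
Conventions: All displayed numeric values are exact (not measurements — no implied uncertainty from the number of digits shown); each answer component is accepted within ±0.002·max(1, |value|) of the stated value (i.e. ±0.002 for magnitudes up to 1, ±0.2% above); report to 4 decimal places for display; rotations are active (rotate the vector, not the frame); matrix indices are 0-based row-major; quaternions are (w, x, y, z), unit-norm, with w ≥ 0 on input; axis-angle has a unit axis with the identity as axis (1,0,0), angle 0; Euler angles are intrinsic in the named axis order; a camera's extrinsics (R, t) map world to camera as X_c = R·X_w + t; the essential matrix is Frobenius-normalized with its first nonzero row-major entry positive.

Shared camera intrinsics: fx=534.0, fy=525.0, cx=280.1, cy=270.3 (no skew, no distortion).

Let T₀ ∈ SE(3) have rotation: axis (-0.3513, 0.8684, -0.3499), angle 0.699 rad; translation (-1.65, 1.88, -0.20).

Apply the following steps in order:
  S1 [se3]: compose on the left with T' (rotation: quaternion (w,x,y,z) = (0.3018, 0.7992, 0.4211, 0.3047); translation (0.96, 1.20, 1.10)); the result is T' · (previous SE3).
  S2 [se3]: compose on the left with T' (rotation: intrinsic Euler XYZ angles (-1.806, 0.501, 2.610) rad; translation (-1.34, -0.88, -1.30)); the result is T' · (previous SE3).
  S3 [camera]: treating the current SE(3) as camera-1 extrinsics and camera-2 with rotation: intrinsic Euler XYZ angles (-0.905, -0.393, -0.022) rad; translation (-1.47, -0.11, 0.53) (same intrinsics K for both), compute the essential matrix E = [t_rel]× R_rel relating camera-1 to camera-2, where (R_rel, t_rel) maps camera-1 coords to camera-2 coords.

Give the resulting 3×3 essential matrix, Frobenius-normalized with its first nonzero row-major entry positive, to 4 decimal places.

after S1 (compose_se3): R=[-0.1728 0.3112 0.9345; 0.9379 -0.2377 0.2526; 0.3007 0.9201 -0.2508], t=(0.9730, -1.0397, 2.2316)
after S2 (compose_se3): R=[-0.1419 0.3123 -0.9393; 0.6178 0.7693 0.1625; 0.7734 -0.5573 -0.3022], t=(-0.5415, 0.8452, -3.1422)
after S3 (essential): [0.6560 -0.1617 -0.0848; 0.2595 0.2990 0.2750; 0.0209 0.4190 0.3578]

matrix = [0.6560 -0.1617 -0.0848; 0.2595 0.2990 0.2750; 0.0209 0.4190 0.3578]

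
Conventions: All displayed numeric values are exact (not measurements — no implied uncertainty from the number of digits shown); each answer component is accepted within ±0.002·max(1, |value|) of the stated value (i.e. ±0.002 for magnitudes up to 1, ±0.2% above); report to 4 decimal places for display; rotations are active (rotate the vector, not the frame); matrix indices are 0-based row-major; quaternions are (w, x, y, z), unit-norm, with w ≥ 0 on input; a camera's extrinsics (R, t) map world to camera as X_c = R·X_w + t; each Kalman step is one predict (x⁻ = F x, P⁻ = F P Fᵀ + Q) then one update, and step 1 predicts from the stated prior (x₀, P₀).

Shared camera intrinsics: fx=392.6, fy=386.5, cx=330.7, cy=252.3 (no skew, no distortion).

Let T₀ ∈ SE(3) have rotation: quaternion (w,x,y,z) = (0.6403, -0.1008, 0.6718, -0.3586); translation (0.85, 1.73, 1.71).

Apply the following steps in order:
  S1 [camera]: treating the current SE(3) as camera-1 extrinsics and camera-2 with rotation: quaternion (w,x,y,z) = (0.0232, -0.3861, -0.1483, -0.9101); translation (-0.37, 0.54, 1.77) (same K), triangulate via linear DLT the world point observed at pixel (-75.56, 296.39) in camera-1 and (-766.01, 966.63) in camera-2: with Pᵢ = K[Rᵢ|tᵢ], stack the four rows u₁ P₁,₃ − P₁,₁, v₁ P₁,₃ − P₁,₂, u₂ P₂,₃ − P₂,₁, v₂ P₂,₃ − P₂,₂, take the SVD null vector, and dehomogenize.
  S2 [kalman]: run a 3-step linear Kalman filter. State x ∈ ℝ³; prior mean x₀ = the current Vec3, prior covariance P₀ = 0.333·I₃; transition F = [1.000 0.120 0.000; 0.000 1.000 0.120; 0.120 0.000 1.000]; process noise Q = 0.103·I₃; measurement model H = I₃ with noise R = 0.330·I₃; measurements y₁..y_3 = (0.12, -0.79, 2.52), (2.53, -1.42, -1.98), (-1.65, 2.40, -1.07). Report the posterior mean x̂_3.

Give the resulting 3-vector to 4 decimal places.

result = (0.0382, 0.1902, -0.6141)

after S1 (triangulate): (1.3696, -1.9091, -1.8498)
after S2 (kf_track): (0.0382, 0.1902, -0.6141)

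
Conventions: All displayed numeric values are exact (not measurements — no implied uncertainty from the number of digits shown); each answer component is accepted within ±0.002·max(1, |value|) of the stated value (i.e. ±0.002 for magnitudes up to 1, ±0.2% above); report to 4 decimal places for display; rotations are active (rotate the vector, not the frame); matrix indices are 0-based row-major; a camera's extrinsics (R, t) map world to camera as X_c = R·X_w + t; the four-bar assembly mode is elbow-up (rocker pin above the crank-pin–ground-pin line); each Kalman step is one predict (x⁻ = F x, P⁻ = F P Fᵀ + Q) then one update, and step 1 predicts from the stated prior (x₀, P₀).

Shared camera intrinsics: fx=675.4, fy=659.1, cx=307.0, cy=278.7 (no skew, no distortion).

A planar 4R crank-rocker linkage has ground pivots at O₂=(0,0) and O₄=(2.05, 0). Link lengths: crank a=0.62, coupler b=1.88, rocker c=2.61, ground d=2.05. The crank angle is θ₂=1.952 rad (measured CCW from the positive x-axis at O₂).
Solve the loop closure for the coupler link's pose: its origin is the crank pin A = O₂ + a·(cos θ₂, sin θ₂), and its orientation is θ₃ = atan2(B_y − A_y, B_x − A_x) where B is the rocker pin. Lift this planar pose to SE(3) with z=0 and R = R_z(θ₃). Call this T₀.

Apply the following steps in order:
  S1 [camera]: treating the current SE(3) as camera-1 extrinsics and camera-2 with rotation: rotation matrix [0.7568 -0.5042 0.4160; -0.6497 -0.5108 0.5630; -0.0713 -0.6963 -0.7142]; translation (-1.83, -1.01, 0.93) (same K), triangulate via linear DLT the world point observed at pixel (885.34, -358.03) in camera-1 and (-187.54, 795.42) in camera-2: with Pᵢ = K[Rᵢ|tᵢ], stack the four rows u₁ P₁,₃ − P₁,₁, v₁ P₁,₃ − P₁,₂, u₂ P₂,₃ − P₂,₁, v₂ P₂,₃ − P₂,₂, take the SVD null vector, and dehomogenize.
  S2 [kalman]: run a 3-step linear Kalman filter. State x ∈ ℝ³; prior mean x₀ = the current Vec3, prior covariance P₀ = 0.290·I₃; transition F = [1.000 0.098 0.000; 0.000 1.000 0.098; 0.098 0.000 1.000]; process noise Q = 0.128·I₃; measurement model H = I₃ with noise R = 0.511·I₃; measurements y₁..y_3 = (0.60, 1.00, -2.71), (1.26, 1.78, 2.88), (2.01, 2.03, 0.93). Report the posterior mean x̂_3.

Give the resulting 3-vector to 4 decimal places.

result = (1.1131, 1.1916, 1.0136)

source (fourbar_fk): coupler pose = R=[0.4838 -0.8752 0.0000; 0.8752 0.4838 0.0000; 0.0000 0.0000 1.0000], t=(-0.2307, 0.5755, 0.0000)
after S1 (triangulate): (-0.8836, -1.8673, 1.1399)
after S2 (kf_track): (1.1131, 1.1916, 1.0136)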